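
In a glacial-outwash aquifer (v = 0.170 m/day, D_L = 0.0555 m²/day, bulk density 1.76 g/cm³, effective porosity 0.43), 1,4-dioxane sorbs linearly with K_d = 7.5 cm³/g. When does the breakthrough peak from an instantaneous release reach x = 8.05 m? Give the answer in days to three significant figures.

Retardation factor R = 1 + ρ_b·K_d/n = 1 + 1.76 × 7.5/0.43 = 31.70.
Sorption retards both mechanisms: v_R = v/R = 0.005363 m/day, D_R = D/R = 0.001751 m²/day.
Peak time from v_R²t² + 2D_R t − x² = 0: t = (√(D_R² + v_R²x²) − D_R)/v_R².
√(D_R² + v_R²x²) = √(0.001751² + 0.005363² × 8.05²) = 0.04321; v_R² = 2.876e-05.
t = (0.04321 − 0.001751)/2.876e-05 = 1440 days.

1440 days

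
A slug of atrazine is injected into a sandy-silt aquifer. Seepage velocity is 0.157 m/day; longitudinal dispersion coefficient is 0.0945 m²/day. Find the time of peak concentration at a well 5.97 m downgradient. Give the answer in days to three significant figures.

For the 1D instantaneous-source solution, setting ∂C/∂t = 0 at fixed x gives v²t² + 2Dt − x² = 0, so t = (√(D² + v²x²) − D)/v².
√(D² + v²x²) = √(0.0945² + 0.157² × 5.97²) = 0.9420; v² = 0.024649.
t = (0.9420 − 0.0945)/0.024649 = 34.4 days (vs. the pure-advection estimate x/v = 38.0 d).

34.4 days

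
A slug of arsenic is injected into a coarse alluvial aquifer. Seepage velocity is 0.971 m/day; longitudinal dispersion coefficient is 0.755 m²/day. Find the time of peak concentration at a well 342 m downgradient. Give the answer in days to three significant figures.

For the 1D instantaneous-source solution, setting ∂C/∂t = 0 at fixed x gives v²t² + 2Dt − x² = 0, so t = (√(D² + v²x²) − D)/v².
√(D² + v²x²) = √(0.755² + 0.971² × 342²) = 332.1; v² = 0.942841.
t = (332.1 − 0.755)/0.942841 = 351 days (vs. the pure-advection estimate x/v = 352 d).

351 days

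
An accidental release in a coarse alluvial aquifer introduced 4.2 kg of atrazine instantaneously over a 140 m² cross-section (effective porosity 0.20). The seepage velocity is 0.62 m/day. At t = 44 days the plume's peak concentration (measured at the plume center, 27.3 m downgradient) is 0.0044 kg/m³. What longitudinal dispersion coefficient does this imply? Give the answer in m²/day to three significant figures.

2.10 m²/day

At the plume center C_max = M/(n_e·A·√(4πDt)), so D = M²/(4πt·(n_e·A·C_max)²).
n_e·A·C_max = 0.20 × 140 × 0.0044 = 0.1232 kg/m.
D = 4.2²/(4π × 44 × 0.1232²) = 2.10 m²/day.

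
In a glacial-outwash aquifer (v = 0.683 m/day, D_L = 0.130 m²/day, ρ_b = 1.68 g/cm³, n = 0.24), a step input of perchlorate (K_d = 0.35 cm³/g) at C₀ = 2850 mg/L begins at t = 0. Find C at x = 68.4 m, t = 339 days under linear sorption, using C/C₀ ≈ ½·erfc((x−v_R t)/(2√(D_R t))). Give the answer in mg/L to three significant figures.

Retardation factor R = 1 + ρ_b·K_d/n = 1 + 1.68 × 0.35/0.24 = 3.450.
Sorption retards both mechanisms: v_R = v/R = 0.1980 m/day, D_R = D/R = 0.03768 m²/day.
v_R·t = 0.1980 × 339 = 67.122 m; 2√(D_R t) = 7.148 m; argument = (68.4 − 67.122)/7.148 = 0.1788.
C = C₀ × ½·erfc(0.1788) = 2850 × 0.4002 = 1140 mg/L.

1140 mg/L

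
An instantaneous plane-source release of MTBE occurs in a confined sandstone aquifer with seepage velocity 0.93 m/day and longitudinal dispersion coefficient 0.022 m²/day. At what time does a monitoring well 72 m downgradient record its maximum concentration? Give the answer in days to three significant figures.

For the 1D instantaneous-source solution, setting ∂C/∂t = 0 at fixed x gives v²t² + 2Dt − x² = 0, so t = (√(D² + v²x²) − D)/v².
√(D² + v²x²) = √(0.022² + 0.93² × 72²) = 66.96; v² = 0.8649.
t = (66.96 − 0.022)/0.8649 = 77.4 days (vs. the pure-advection estimate x/v = 77.4 d).

77.4 days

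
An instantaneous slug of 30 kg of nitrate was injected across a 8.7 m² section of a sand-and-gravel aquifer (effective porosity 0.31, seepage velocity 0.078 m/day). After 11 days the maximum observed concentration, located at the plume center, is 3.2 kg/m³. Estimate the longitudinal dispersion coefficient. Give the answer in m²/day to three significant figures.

At the plume center C_max = M/(n_e·A·√(4πDt)), so D = M²/(4πt·(n_e·A·C_max)²).
n_e·A·C_max = 0.31 × 8.7 × 3.2 = 8.630 kg/m.
D = 30²/(4π × 11 × 8.630²) = 0.0874 m²/day.

0.0874 m²/day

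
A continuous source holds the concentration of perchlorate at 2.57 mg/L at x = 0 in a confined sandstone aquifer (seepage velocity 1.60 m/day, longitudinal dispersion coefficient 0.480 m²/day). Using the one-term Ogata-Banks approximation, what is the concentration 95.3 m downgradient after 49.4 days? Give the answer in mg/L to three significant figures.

0.0234 mg/L

For a continuous step input, C/C₀ ≈ ½·erfc((x−vt)/(2√(Dt))).
vt = 1.60 × 49.4 = 79.04 m and 2√(Dt) = 2√(0.480 × 49.4) = 9.739 m.
Argument (x−vt)/(2√(Dt)) = (95.3 − 79.04)/9.739 = 1.670; ½·erfc(1.670) = 0.009095.
C = 2.57 × 0.009095 = 0.0234 mg/L.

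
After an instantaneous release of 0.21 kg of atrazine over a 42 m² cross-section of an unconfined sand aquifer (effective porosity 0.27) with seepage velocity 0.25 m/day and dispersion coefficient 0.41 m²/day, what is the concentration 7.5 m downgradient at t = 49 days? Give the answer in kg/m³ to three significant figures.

0.000880 kg/m³

For an instantaneous plane source, C(x,t) = M/(n_e·A·√(4πDt)) · exp(−(x−vt)²/(4Dt)), with n_e·A the pore (flow) area.
Plume center vt = 0.25 × 49 = 12.25 m, so the well at 7.5 m is 4.75 m upgradient of the peak.
√(4πDt) = 15.89 m, giving peak height M/(n_e·A·√(4πDt)) = 0.21/(0.27 × 42 × 15.89) = 0.001165 kg/m³.
(x−vt)²/(4Dt) = (-4.75)²/(4 × 0.41 × 49) = 0.2808; exp(−0.2808) = 0.7552.
C = 0.001165 × 0.7552 = 0.000880 kg/m³.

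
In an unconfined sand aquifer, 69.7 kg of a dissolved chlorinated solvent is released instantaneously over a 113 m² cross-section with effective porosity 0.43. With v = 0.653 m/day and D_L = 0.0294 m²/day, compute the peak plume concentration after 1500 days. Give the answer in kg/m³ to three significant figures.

The peak of an instantaneous 1D plume sits at x = vt; there the Gaussian factor is 1 and C_max = M/(n_e·A·√(4πDt)), where n_e·A is the pore area the mass is dissolved in.
√(4πDt) = √(4π × 0.0294 × 1500) = 23.54 m, so C_max = 69.7/(0.43 × 113 × 23.54) = 0.0609 kg/m³.

0.0609 kg/m³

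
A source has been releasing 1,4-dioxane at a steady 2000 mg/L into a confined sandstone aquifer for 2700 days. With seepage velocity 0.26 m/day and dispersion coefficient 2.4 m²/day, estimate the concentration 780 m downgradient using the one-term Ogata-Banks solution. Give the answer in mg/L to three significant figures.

For a continuous step input, C/C₀ ≈ ½·erfc((x−vt)/(2√(Dt))).
vt = 0.26 × 2700 = 702 m and 2√(Dt) = 2√(2.4 × 2700) = 161.0 m.
Argument (x−vt)/(2√(Dt)) = (780 − 702)/161.0 = 0.4845; ½·erfc(0.4845) = 0.2466.
C = 2000 × 0.2466 = 493 mg/L.

493 mg/L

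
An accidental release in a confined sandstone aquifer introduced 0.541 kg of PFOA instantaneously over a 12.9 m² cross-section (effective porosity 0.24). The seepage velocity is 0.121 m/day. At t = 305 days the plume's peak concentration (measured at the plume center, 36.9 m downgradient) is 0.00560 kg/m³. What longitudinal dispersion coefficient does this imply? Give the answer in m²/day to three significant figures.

At the plume center C_max = M/(n_e·A·√(4πDt)), so D = M²/(4πt·(n_e·A·C_max)²).
n_e·A·C_max = 0.24 × 12.9 × 0.00560 = 0.01734 kg/m.
D = 0.541²/(4π × 305 × 0.01734²) = 0.254 m²/day.

0.254 m²/day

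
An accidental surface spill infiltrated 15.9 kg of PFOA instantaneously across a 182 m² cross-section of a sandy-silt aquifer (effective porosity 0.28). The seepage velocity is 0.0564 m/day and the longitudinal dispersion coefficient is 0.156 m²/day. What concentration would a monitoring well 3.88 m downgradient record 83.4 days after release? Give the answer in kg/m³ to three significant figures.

For an instantaneous plane source, C(x,t) = M/(n_e·A·√(4πDt)) · exp(−(x−vt)²/(4Dt)), with n_e·A the pore (flow) area.
Plume center vt = 0.0564 × 83.4 = 4.70376 m, so the well at 3.88 m is 0.82376 m upgradient of the peak.
√(4πDt) = 12.79 m, giving peak height M/(n_e·A·√(4πDt)) = 15.9/(0.28 × 182 × 12.79) = 0.02439 kg/m³.
(x−vt)²/(4Dt) = (-0.82376)²/(4 × 0.156 × 83.4) = 0.01304; exp(−0.01304) = 0.9870.
C = 0.02439 × 0.9870 = 0.0241 kg/m³.

0.0241 kg/m³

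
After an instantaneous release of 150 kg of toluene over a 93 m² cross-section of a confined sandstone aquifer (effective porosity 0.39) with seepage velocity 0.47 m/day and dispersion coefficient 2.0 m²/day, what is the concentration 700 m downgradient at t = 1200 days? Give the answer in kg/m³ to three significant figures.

For an instantaneous plane source, C(x,t) = M/(n_e·A·√(4πDt)) · exp(−(x−vt)²/(4Dt)), with n_e·A the pore (flow) area.
Plume center vt = 0.47 × 1200 = 564 m, so the well at 700 m is 136 m downgradient of the peak.
√(4πDt) = 173.7 m, giving peak height M/(n_e·A·√(4πDt)) = 150/(0.39 × 93 × 173.7) = 0.02381 kg/m³.
(x−vt)²/(4Dt) = (136)²/(4 × 2.0 × 1200) = 1.927; exp(−1.927) = 0.1456.
C = 0.02381 × 0.1456 = 0.00347 kg/m³.

0.00347 kg/m³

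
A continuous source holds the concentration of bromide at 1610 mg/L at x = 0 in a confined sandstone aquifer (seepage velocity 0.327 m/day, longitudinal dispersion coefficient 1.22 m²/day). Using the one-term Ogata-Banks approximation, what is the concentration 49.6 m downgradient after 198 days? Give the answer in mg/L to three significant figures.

1210 mg/L

For a continuous step input, C/C₀ ≈ ½·erfc((x−vt)/(2√(Dt))).
vt = 0.327 × 198 = 64.746 m and 2√(Dt) = 2√(1.22 × 198) = 31.08 m.
Argument (x−vt)/(2√(Dt)) = (49.6 − 64.746)/31.08 = -0.4873; ½·erfc(-0.4873) = 0.7546.
C = 1610 × 0.7546 = 1210 mg/L.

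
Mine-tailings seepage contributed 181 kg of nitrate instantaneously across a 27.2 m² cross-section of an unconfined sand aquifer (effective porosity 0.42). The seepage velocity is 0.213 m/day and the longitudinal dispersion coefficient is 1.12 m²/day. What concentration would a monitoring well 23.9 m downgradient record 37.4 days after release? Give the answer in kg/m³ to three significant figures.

0.152 kg/m³

For an instantaneous plane source, C(x,t) = M/(n_e·A·√(4πDt)) · exp(−(x−vt)²/(4Dt)), with n_e·A the pore (flow) area.
Plume center vt = 0.213 × 37.4 = 7.9662 m, so the well at 23.9 m is 15.9338 m downgradient of the peak.
√(4πDt) = 22.94 m, giving peak height M/(n_e·A·√(4πDt)) = 181/(0.42 × 27.2 × 22.94) = 0.6907 kg/m³.
(x−vt)²/(4Dt) = (15.9338)²/(4 × 1.12 × 37.4) = 1.515; exp(−1.515) = 0.2198.
C = 0.6907 × 0.2198 = 0.152 kg/m³.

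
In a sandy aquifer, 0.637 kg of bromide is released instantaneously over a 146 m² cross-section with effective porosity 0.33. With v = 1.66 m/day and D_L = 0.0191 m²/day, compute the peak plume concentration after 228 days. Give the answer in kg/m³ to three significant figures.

The peak of an instantaneous 1D plume sits at x = vt; there the Gaussian factor is 1 and C_max = M/(n_e·A·√(4πDt)), where n_e·A is the pore area the mass is dissolved in.
√(4πDt) = √(4π × 0.0191 × 228) = 7.398 m, so C_max = 0.637/(0.33 × 146 × 7.398) = 0.00179 kg/m³.

0.00179 kg/m³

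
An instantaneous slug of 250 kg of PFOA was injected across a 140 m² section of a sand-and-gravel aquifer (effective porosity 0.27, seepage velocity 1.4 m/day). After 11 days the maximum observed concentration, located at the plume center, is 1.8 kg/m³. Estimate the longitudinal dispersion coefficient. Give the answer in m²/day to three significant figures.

0.0977 m²/day

At the plume center C_max = M/(n_e·A·√(4πDt)), so D = M²/(4πt·(n_e·A·C_max)²).
n_e·A·C_max = 0.27 × 140 × 1.8 = 68.04 kg/m.
D = 250²/(4π × 11 × 68.04²) = 0.0977 m²/day.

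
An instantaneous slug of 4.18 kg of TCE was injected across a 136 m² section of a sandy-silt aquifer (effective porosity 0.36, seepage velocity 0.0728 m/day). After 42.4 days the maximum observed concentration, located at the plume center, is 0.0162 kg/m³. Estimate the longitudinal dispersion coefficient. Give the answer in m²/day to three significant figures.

0.0521 m²/day

At the plume center C_max = M/(n_e·A·√(4πDt)), so D = M²/(4πt·(n_e·A·C_max)²).
n_e·A·C_max = 0.36 × 136 × 0.0162 = 0.7932 kg/m.
D = 4.18²/(4π × 42.4 × 0.7932²) = 0.0521 m²/day.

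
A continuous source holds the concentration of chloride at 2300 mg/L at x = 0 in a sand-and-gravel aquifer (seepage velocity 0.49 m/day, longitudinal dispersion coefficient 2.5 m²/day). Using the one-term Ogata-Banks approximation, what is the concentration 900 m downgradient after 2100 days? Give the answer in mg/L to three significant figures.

For a continuous step input, C/C₀ ≈ ½·erfc((x−vt)/(2√(Dt))).
vt = 0.49 × 2100 = 1029 m and 2√(Dt) = 2√(2.5 × 2100) = 144.9 m.
Argument (x−vt)/(2√(Dt)) = (900 − 1029)/144.9 = -0.8903; ½·erfc(-0.8903) = 0.8960.
C = 2300 × 0.8960 = 2060 mg/L.

2060 mg/L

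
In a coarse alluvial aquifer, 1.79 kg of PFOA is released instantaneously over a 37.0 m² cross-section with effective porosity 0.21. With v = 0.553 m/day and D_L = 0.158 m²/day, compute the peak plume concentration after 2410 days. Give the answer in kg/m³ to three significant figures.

The peak of an instantaneous 1D plume sits at x = vt; there the Gaussian factor is 1 and C_max = M/(n_e·A·√(4πDt)), where n_e·A is the pore area the mass is dissolved in.
√(4πDt) = √(4π × 0.158 × 2410) = 69.17 m, so C_max = 1.79/(0.21 × 37.0 × 69.17) = 0.00333 kg/m³.

0.00333 kg/m³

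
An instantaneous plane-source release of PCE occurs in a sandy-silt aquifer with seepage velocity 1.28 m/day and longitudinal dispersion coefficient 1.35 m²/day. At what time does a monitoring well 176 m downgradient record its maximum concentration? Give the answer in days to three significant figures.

137 days

For the 1D instantaneous-source solution, setting ∂C/∂t = 0 at fixed x gives v²t² + 2Dt − x² = 0, so t = (√(D² + v²x²) − D)/v².
√(D² + v²x²) = √(1.35² + 1.28² × 176²) = 225.3; v² = 1.6384.
t = (225.3 − 1.35)/1.6384 = 137 days (vs. the pure-advection estimate x/v = 138 d).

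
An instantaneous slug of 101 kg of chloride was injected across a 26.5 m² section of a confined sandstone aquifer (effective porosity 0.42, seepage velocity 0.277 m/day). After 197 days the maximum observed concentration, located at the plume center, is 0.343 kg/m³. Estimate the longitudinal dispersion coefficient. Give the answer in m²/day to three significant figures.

0.283 m²/day

At the plume center C_max = M/(n_e·A·√(4πDt)), so D = M²/(4πt·(n_e·A·C_max)²).
n_e·A·C_max = 0.42 × 26.5 × 0.343 = 3.818 kg/m.
D = 101²/(4π × 197 × 3.818²) = 0.283 m²/day.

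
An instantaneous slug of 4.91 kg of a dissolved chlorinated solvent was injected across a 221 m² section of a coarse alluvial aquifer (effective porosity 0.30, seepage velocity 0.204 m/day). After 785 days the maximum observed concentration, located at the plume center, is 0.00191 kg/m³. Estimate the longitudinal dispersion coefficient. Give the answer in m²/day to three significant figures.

At the plume center C_max = M/(n_e·A·√(4πDt)), so D = M²/(4πt·(n_e·A·C_max)²).
n_e·A·C_max = 0.30 × 221 × 0.00191 = 0.1266 kg/m.
D = 4.91²/(4π × 785 × 0.1266²) = 0.152 m²/day.

0.152 m²/day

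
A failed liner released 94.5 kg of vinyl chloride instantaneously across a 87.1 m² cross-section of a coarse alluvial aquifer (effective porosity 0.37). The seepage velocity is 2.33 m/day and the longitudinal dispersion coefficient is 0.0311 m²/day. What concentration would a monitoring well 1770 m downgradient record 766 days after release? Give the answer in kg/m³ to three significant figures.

0.0171 kg/m³

For an instantaneous plane source, C(x,t) = M/(n_e·A·√(4πDt)) · exp(−(x−vt)²/(4Dt)), with n_e·A the pore (flow) area.
Plume center vt = 2.33 × 766 = 1784.78 m, so the well at 1770 m is 14.78 m upgradient of the peak.
√(4πDt) = 17.30 m, giving peak height M/(n_e·A·√(4πDt)) = 94.5/(0.37 × 87.1 × 17.30) = 0.1695 kg/m³.
(x−vt)²/(4Dt) = (-14.78)²/(4 × 0.0311 × 766) = 2.292; exp(−2.292) = 0.1011.
C = 0.1695 × 0.1011 = 0.0171 kg/m³.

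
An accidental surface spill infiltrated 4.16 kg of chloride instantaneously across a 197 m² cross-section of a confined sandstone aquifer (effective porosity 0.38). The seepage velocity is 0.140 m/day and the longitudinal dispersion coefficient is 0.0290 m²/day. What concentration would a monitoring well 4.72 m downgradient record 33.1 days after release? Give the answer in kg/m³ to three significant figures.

For an instantaneous plane source, C(x,t) = M/(n_e·A·√(4πDt)) · exp(−(x−vt)²/(4Dt)), with n_e·A the pore (flow) area.
Plume center vt = 0.140 × 33.1 = 4.634 m, so the well at 4.72 m is 0.086 m downgradient of the peak.
√(4πDt) = 3.473 m, giving peak height M/(n_e·A·√(4πDt)) = 4.16/(0.38 × 197 × 3.473) = 0.01600 kg/m³.
(x−vt)²/(4Dt) = (0.086)²/(4 × 0.0290 × 33.1) = 0.001926; exp(−0.001926) = 0.9981.
C = 0.01600 × 0.9981 = 0.0160 kg/m³.

0.0160 kg/m³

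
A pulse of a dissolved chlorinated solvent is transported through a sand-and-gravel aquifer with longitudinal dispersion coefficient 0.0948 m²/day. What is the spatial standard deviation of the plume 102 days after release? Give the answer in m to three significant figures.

Dispersive spreading gives a Gaussian with σ² = 2Dt; advection only shifts the center.
σ = √(2 × 0.0948 × 102) = 4.40 m.

4.40 m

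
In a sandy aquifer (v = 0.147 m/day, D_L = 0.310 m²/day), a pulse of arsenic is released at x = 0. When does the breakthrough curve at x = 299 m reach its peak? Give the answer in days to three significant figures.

For the 1D instantaneous-source solution, setting ∂C/∂t = 0 at fixed x gives v²t² + 2Dt − x² = 0, so t = (√(D² + v²x²) − D)/v².
√(D² + v²x²) = √(0.310² + 0.147² × 299²) = 43.95; v² = 0.021609.
t = (43.95 − 0.310)/0.021609 = 2020 days (vs. the pure-advection estimate x/v = 2030 d).

2020 days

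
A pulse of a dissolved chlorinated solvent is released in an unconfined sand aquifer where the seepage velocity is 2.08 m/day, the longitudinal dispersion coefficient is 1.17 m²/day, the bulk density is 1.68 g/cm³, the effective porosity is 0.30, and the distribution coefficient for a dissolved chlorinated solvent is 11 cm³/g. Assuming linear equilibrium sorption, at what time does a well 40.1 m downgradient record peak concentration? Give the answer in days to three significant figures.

1190 days

Retardation factor R = 1 + ρ_b·K_d/n = 1 + 1.68 × 11/0.30 = 62.60.
Sorption retards both mechanisms: v_R = v/R = 0.03323 m/day, D_R = D/R = 0.01869 m²/day.
Peak time from v_R²t² + 2D_R t − x² = 0: t = (√(D_R² + v_R²x²) − D_R)/v_R².
√(D_R² + v_R²x²) = √(0.01869² + 0.03323² × 40.1²) = 1.333; v_R² = 0.001104.
t = (1.333 − 0.01869)/0.001104 = 1190 days.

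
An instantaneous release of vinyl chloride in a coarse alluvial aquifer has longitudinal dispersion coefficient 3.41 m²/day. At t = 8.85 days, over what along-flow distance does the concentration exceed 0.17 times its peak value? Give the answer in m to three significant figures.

29.3 m

The plume is Gaussian with σ = √(2Dt) = √(2 × 3.41 × 8.85) = 7.769 m.
C/C_peak = exp(−Δx²/(2σ²)) = 0.17 ⇒ Δx = σ·√(−2 ln 0.17) = 7.769 × 1.883 = 14.63 m.
Width = 2Δx = 29.3 m.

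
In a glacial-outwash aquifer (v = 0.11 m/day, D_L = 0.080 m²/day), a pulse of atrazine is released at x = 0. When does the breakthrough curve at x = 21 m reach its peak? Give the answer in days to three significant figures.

For the 1D instantaneous-source solution, setting ∂C/∂t = 0 at fixed x gives v²t² + 2Dt − x² = 0, so t = (√(D² + v²x²) − D)/v².
√(D² + v²x²) = √(0.080² + 0.11² × 21²) = 2.311; v² = 0.0121.
t = (2.311 − 0.080)/0.0121 = 184 days (vs. the pure-advection estimate x/v = 191 d).

184 days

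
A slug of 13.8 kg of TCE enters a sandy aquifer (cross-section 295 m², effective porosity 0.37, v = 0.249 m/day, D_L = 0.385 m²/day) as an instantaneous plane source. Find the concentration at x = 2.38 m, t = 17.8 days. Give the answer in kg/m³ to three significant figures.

For an instantaneous plane source, C(x,t) = M/(n_e·A·√(4πDt)) · exp(−(x−vt)²/(4Dt)), with n_e·A the pore (flow) area.
Plume center vt = 0.249 × 17.8 = 4.4322 m, so the well at 2.38 m is 2.0522 m upgradient of the peak.
√(4πDt) = 9.280 m, giving peak height M/(n_e·A·√(4πDt)) = 13.8/(0.37 × 295 × 9.280) = 0.01362 kg/m³.
(x−vt)²/(4Dt) = (-2.0522)²/(4 × 0.385 × 17.8) = 0.1536; exp(−0.1536) = 0.8576.
C = 0.01362 × 0.8576 = 0.0117 kg/m³.

0.0117 kg/m³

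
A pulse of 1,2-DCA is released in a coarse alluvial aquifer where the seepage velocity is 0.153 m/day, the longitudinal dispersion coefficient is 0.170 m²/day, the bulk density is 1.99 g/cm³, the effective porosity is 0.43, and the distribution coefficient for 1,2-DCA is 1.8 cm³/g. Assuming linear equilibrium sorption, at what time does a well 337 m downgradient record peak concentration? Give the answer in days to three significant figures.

20500 days

Retardation factor R = 1 + ρ_b·K_d/n = 1 + 1.99 × 1.8/0.43 = 9.330.
Sorption retards both mechanisms: v_R = v/R = 0.01640 m/day, D_R = D/R = 0.01822 m²/day.
Peak time from v_R²t² + 2D_R t − x² = 0: t = (√(D_R² + v_R²x²) − D_R)/v_R².
√(D_R² + v_R²x²) = √(0.01822² + 0.01640² × 337²) = 5.527; v_R² = 0.0002690.
t = (5.527 − 0.01822)/0.0002690 = 20500 days.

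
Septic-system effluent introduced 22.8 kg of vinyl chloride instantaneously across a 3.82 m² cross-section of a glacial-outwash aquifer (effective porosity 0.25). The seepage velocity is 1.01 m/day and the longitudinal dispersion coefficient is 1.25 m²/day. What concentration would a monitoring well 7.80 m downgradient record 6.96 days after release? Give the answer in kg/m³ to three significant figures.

For an instantaneous plane source, C(x,t) = M/(n_e·A·√(4πDt)) · exp(−(x−vt)²/(4Dt)), with n_e·A the pore (flow) area.
Plume center vt = 1.01 × 6.96 = 7.0296 m, so the well at 7.80 m is 0.7704 m downgradient of the peak.
√(4πDt) = 10.46 m, giving peak height M/(n_e·A·√(4πDt)) = 22.8/(0.25 × 3.82 × 10.46) = 2.282 kg/m³.
(x−vt)²/(4Dt) = (0.7704)²/(4 × 1.25 × 6.96) = 0.01706; exp(−0.01706) = 0.9831.
C = 2.282 × 0.9831 = 2.24 kg/m³.

2.24 kg/m³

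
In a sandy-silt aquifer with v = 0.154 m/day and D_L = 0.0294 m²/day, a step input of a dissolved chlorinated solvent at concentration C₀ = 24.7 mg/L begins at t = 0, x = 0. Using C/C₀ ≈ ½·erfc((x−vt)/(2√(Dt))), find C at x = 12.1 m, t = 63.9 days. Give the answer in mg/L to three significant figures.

3.01 mg/L

For a continuous step input, C/C₀ ≈ ½·erfc((x−vt)/(2√(Dt))).
vt = 0.154 × 63.9 = 9.8406 m and 2√(Dt) = 2√(0.0294 × 63.9) = 2.741 m.
Argument (x−vt)/(2√(Dt)) = (12.1 − 9.8406)/2.741 = 0.8243; ½·erfc(0.8243) = 0.1219.
C = 24.7 × 0.1219 = 3.01 mg/L.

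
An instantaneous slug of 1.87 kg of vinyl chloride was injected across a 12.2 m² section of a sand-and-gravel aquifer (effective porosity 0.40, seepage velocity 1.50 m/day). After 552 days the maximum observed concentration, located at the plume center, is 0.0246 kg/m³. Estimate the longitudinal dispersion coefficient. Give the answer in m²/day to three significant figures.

0.0350 m²/day

At the plume center C_max = M/(n_e·A·√(4πDt)), so D = M²/(4πt·(n_e·A·C_max)²).
n_e·A·C_max = 0.40 × 12.2 × 0.0246 = 0.1200 kg/m.
D = 1.87²/(4π × 552 × 0.1200²) = 0.0350 m²/day.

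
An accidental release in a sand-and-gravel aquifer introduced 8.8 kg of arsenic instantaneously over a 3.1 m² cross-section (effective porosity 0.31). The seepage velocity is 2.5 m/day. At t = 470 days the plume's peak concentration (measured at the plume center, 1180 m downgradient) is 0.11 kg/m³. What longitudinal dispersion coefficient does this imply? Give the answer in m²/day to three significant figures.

At the plume center C_max = M/(n_e·A·√(4πDt)), so D = M²/(4πt·(n_e·A·C_max)²).
n_e·A·C_max = 0.31 × 3.1 × 0.11 = 0.1057 kg/m.
D = 8.8²/(4π × 470 × 0.1057²) = 1.17 m²/day.

1.17 m²/day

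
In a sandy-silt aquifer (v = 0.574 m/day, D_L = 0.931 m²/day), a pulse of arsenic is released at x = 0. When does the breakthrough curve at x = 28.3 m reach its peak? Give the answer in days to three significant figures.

46.6 days

For the 1D instantaneous-source solution, setting ∂C/∂t = 0 at fixed x gives v²t² + 2Dt − x² = 0, so t = (√(D² + v²x²) − D)/v².
√(D² + v²x²) = √(0.931² + 0.574² × 28.3²) = 16.27; v² = 0.329476.
t = (16.27 − 0.931)/0.329476 = 46.6 days (vs. the pure-advection estimate x/v = 49.3 d).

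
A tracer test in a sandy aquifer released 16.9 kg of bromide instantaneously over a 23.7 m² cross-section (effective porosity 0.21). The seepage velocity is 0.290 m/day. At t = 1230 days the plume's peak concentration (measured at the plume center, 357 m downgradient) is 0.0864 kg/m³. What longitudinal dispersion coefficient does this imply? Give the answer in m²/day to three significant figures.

0.0999 m²/day

At the plume center C_max = M/(n_e·A·√(4πDt)), so D = M²/(4πt·(n_e·A·C_max)²).
n_e·A·C_max = 0.21 × 23.7 × 0.0864 = 0.4300 kg/m.
D = 16.9²/(4π × 1230 × 0.4300²) = 0.0999 m²/day.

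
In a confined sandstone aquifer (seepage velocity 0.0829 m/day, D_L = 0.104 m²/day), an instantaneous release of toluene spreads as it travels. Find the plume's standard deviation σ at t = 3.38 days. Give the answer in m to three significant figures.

Dispersive spreading gives a Gaussian with σ² = 2Dt; advection only shifts the center.
σ = √(2 × 0.104 × 3.38) = 0.838 m.

0.838 m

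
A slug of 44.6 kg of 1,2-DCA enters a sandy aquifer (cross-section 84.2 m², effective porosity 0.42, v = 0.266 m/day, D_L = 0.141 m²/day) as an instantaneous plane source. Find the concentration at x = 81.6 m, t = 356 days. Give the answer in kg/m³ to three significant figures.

0.0214 kg/m³

For an instantaneous plane source, C(x,t) = M/(n_e·A·√(4πDt)) · exp(−(x−vt)²/(4Dt)), with n_e·A the pore (flow) area.
Plume center vt = 0.266 × 356 = 94.696 m, so the well at 81.6 m is 13.096 m upgradient of the peak.
√(4πDt) = 25.12 m, giving peak height M/(n_e·A·√(4πDt)) = 44.6/(0.42 × 84.2 × 25.12) = 0.05021 kg/m³.
(x−vt)²/(4Dt) = (-13.096)²/(4 × 0.141 × 356) = 0.8542; exp(−0.8542) = 0.4256.
C = 0.05021 × 0.4256 = 0.0214 kg/m³.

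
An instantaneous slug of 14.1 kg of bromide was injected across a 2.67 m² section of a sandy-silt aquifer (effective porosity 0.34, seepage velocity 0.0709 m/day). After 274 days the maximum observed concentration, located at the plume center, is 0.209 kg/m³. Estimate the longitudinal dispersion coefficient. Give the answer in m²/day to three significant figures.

At the plume center C_max = M/(n_e·A·√(4πDt)), so D = M²/(4πt·(n_e·A·C_max)²).
n_e·A·C_max = 0.34 × 2.67 × 0.209 = 0.1897 kg/m.
D = 14.1²/(4π × 274 × 0.1897²) = 1.60 m²/day.

1.60 m²/day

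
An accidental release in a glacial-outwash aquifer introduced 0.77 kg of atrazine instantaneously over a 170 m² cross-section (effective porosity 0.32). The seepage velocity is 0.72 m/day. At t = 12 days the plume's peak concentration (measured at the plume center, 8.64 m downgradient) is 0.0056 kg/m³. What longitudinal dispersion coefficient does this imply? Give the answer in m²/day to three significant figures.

At the plume center C_max = M/(n_e·A·√(4πDt)), so D = M²/(4πt·(n_e·A·C_max)²).
n_e·A·C_max = 0.32 × 170 × 0.0056 = 0.3046 kg/m.
D = 0.77²/(4π × 12 × 0.3046²) = 0.0424 m²/day.

0.0424 m²/day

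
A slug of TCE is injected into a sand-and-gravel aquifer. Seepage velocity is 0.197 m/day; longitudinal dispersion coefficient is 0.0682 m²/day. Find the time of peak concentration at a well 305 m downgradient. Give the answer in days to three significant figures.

1550 days

For the 1D instantaneous-source solution, setting ∂C/∂t = 0 at fixed x gives v²t² + 2Dt − x² = 0, so t = (√(D² + v²x²) − D)/v².
√(D² + v²x²) = √(0.0682² + 0.197² × 305²) = 60.09; v² = 0.038809.
t = (60.09 − 0.0682)/0.038809 = 1550 days (vs. the pure-advection estimate x/v = 1550 d).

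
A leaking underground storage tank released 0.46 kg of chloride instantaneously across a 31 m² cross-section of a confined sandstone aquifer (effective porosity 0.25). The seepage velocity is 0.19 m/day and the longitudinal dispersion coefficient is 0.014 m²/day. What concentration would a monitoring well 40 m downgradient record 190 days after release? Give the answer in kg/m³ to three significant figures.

0.00246 kg/m³

For an instantaneous plane source, C(x,t) = M/(n_e·A·√(4πDt)) · exp(−(x−vt)²/(4Dt)), with n_e·A the pore (flow) area.
Plume center vt = 0.19 × 190 = 36.1 m, so the well at 40 m is 3.9 m downgradient of the peak.
√(4πDt) = 5.782 m, giving peak height M/(n_e·A·√(4πDt)) = 0.46/(0.25 × 31 × 5.782) = 0.01027 kg/m³.
(x−vt)²/(4Dt) = (3.9)²/(4 × 0.014 × 190) = 1.430; exp(−1.430) = 0.2393.
C = 0.01027 × 0.2393 = 0.00246 kg/m³.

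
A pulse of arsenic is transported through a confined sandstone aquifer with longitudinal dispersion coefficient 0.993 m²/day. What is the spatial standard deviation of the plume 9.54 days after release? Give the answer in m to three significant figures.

Dispersive spreading gives a Gaussian with σ² = 2Dt; advection only shifts the center.
σ = √(2 × 0.993 × 9.54) = 4.35 m.

4.35 m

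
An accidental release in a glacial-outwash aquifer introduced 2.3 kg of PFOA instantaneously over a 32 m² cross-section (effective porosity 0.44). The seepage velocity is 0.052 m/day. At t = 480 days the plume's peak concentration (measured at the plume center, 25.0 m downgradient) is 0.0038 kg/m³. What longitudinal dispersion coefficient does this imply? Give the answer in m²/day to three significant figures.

At the plume center C_max = M/(n_e·A·√(4πDt)), so D = M²/(4πt·(n_e·A·C_max)²).
n_e·A·C_max = 0.44 × 32 × 0.0038 = 0.05350 kg/m.
D = 2.3²/(4π × 480 × 0.05350²) = 0.306 m²/day.

0.306 m²/day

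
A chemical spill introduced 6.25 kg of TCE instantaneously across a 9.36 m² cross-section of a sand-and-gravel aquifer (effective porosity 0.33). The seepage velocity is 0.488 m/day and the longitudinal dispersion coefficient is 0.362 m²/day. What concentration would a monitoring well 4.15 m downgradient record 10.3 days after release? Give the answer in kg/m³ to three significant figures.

0.281 kg/m³

For an instantaneous plane source, C(x,t) = M/(n_e·A·√(4πDt)) · exp(−(x−vt)²/(4Dt)), with n_e·A the pore (flow) area.
Plume center vt = 0.488 × 10.3 = 5.0264 m, so the well at 4.15 m is 0.8764 m upgradient of the peak.
√(4πDt) = 6.845 m, giving peak height M/(n_e·A·√(4πDt)) = 6.25/(0.33 × 9.36 × 6.845) = 0.2956 kg/m³.
(x−vt)²/(4Dt) = (-0.8764)²/(4 × 0.362 × 10.3) = 0.05150; exp(−0.05150) = 0.9498.
C = 0.2956 × 0.9498 = 0.281 kg/m³.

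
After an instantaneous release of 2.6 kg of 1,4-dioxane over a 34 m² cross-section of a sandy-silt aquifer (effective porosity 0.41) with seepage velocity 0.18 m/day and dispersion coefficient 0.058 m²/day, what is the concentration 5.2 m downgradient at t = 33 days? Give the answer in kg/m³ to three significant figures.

0.0354 kg/m³

For an instantaneous plane source, C(x,t) = M/(n_e·A·√(4πDt)) · exp(−(x−vt)²/(4Dt)), with n_e·A the pore (flow) area.
Plume center vt = 0.18 × 33 = 5.94 m, so the well at 5.2 m is 0.74 m upgradient of the peak.
√(4πDt) = 4.904 m, giving peak height M/(n_e·A·√(4πDt)) = 2.6/(0.41 × 34 × 4.904) = 0.03803 kg/m³.
(x−vt)²/(4Dt) = (-0.74)²/(4 × 0.058 × 33) = 0.07153; exp(−0.07153) = 0.9310.
C = 0.03803 × 0.9310 = 0.0354 kg/m³.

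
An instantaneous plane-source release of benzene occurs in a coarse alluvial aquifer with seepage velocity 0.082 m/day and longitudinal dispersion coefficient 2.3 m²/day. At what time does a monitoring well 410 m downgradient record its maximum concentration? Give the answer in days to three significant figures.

For the 1D instantaneous-source solution, setting ∂C/∂t = 0 at fixed x gives v²t² + 2Dt − x² = 0, so t = (√(D² + v²x²) − D)/v².
√(D² + v²x²) = √(2.3² + 0.082² × 410²) = 33.70; v² = 0.006724.
t = (33.70 − 2.3)/0.006724 = 4670 days (vs. the pure-advection estimate x/v = 5000 d).

4670 days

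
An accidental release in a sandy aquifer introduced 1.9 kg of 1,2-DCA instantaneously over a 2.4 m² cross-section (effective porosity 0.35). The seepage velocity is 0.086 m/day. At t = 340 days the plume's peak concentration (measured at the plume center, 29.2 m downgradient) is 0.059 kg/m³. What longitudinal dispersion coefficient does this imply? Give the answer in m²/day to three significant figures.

0.344 m²/day

At the plume center C_max = M/(n_e·A·√(4πDt)), so D = M²/(4πt·(n_e·A·C_max)²).
n_e·A·C_max = 0.35 × 2.4 × 0.059 = 0.04956 kg/m.
D = 1.9²/(4π × 340 × 0.04956²) = 0.344 m²/day.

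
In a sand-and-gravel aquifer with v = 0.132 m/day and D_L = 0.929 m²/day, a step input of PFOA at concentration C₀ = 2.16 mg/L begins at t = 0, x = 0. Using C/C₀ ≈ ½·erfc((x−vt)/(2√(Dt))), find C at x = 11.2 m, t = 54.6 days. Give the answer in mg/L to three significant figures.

For a continuous step input, C/C₀ ≈ ½·erfc((x−vt)/(2√(Dt))).
vt = 0.132 × 54.6 = 7.2072 m and 2√(Dt) = 2√(0.929 × 54.6) = 14.24 m.
Argument (x−vt)/(2√(Dt)) = (11.2 − 7.2072)/14.24 = 0.2804; ½·erfc(0.2804) = 0.3459.
C = 2.16 × 0.3459 = 0.747 mg/L.

0.747 mg/L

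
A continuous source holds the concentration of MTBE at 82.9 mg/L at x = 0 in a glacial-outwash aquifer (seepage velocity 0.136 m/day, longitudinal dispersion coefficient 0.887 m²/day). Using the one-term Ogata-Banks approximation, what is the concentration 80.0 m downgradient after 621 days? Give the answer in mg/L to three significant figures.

45.9 mg/L

For a continuous step input, C/C₀ ≈ ½·erfc((x−vt)/(2√(Dt))).
vt = 0.136 × 621 = 84.456 m and 2√(Dt) = 2√(0.887 × 621) = 46.94 m.
Argument (x−vt)/(2√(Dt)) = (80.0 − 84.456)/46.94 = -0.09493; ½·erfc(-0.09493) = 0.5534.
C = 82.9 × 0.5534 = 45.9 mg/L.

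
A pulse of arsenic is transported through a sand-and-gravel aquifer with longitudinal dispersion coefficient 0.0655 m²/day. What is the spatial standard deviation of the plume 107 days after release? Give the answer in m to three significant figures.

Dispersive spreading gives a Gaussian with σ² = 2Dt; advection only shifts the center.
σ = √(2 × 0.0655 × 107) = 3.74 m.

3.74 m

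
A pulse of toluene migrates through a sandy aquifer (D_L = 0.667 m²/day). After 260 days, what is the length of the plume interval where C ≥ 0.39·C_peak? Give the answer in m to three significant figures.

51.1 m

The plume is Gaussian with σ = √(2Dt) = √(2 × 0.667 × 260) = 18.62 m.
C/C_peak = exp(−Δx²/(2σ²)) = 0.39 ⇒ Δx = σ·√(−2 ln 0.39) = 18.62 × 1.372 = 25.55 m.
Width = 2Δx = 51.1 m.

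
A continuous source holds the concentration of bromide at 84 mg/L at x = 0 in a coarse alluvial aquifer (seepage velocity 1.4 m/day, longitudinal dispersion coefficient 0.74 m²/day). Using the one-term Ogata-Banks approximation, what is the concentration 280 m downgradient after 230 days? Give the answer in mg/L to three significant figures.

For a continuous step input, C/C₀ ≈ ½·erfc((x−vt)/(2√(Dt))).
vt = 1.4 × 230 = 322 m and 2√(Dt) = 2√(0.74 × 230) = 26.09 m.
Argument (x−vt)/(2√(Dt)) = (280 − 322)/26.09 = -1.610; ½·erfc(-1.610) = 0.9886.
C = 84 × 0.9886 = 83.0 mg/L.

83.0 mg/L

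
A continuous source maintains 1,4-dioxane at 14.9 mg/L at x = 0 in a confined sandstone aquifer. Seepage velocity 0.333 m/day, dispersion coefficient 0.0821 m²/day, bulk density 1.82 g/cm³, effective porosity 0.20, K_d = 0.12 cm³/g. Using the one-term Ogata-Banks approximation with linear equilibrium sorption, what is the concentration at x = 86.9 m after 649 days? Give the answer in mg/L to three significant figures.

Retardation factor R = 1 + ρ_b·K_d/n = 1 + 1.82 × 0.12/0.20 = 2.092.
Sorption retards both mechanisms: v_R = v/R = 0.1592 m/day, D_R = D/R = 0.03924 m²/day.
v_R·t = 0.1592 × 649 = 103.3208 m; 2√(D_R t) = 10.09 m; argument = (86.9 − 103.3208)/10.09 = -1.627.
C = C₀ × ½·erfc(-1.627) = 14.9 × 0.9893 = 14.7 mg/L.

14.7 mg/L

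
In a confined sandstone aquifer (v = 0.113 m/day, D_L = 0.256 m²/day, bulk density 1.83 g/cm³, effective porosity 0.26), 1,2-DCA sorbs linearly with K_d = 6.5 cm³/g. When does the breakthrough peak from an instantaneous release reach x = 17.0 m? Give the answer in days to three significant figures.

Retardation factor R = 1 + ρ_b·K_d/n = 1 + 1.83 × 6.5/0.26 = 46.75.
Sorption retards both mechanisms: v_R = v/R = 0.002417 m/day, D_R = D/R = 0.005476 m²/day.
Peak time from v_R²t² + 2D_R t − x² = 0: t = (√(D_R² + v_R²x²) − D_R)/v_R².
√(D_R² + v_R²x²) = √(0.005476² + 0.002417² × 17.0²) = 0.04145; v_R² = 5.842e-06.
t = (0.04145 − 0.005476)/5.842e-06 = 6160 days.

6160 days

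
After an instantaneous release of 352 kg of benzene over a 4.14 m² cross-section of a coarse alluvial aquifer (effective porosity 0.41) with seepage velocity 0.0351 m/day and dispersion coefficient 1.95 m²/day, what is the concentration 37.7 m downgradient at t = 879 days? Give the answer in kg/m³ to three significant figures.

For an instantaneous plane source, C(x,t) = M/(n_e·A·√(4πDt)) · exp(−(x−vt)²/(4Dt)), with n_e·A the pore (flow) area.
Plume center vt = 0.0351 × 879 = 30.8529 m, so the well at 37.7 m is 6.8471 m downgradient of the peak.
√(4πDt) = 146.8 m, giving peak height M/(n_e·A·√(4πDt)) = 352/(0.41 × 4.14 × 146.8) = 1.413 kg/m³.
(x−vt)²/(4Dt) = (6.8471)²/(4 × 1.95 × 879) = 0.006838; exp(−0.006838) = 0.9932.
C = 1.413 × 0.9932 = 1.40 kg/m³.

1.40 kg/m³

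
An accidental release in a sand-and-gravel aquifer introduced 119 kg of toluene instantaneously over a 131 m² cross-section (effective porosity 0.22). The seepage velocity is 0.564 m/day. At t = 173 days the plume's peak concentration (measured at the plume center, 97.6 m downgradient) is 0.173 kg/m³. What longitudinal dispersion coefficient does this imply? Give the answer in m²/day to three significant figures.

At the plume center C_max = M/(n_e·A·√(4πDt)), so D = M²/(4πt·(n_e·A·C_max)²).
n_e·A·C_max = 0.22 × 131 × 0.173 = 4.986 kg/m.
D = 119²/(4π × 173 × 4.986²) = 0.262 m²/day.

0.262 m²/day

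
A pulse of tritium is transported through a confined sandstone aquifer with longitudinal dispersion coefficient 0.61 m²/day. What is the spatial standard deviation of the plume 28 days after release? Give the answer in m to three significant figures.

Dispersive spreading gives a Gaussian with σ² = 2Dt; advection only shifts the center.
σ = √(2 × 0.61 × 28) = 5.84 m.

5.84 m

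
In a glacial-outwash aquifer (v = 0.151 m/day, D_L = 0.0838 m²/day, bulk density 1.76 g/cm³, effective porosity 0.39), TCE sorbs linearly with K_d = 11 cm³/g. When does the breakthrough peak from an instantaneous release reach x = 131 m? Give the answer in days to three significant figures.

Retardation factor R = 1 + ρ_b·K_d/n = 1 + 1.76 × 11/0.39 = 50.64.
Sorption retards both mechanisms: v_R = v/R = 0.002982 m/day, D_R = D/R = 0.001655 m²/day.
Peak time from v_R²t² + 2D_R t − x² = 0: t = (√(D_R² + v_R²x²) − D_R)/v_R².
√(D_R² + v_R²x²) = √(0.001655² + 0.002982² × 131²) = 0.3906; v_R² = 8.892e-06.
t = (0.3906 − 0.001655)/8.892e-06 = 43700 days.

43700 days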